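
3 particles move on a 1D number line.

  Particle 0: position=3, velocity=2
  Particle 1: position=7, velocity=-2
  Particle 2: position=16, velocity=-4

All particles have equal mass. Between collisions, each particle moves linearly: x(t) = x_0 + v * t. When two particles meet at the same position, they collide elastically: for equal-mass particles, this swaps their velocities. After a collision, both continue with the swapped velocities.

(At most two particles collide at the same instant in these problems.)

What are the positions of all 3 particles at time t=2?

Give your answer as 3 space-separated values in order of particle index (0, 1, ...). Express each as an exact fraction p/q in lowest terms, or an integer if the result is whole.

Collision at t=1: particles 0 and 1 swap velocities; positions: p0=5 p1=5 p2=12; velocities now: v0=-2 v1=2 v2=-4
Advance to t=2 (no further collisions before then); velocities: v0=-2 v1=2 v2=-4; positions = 3 7 8

Answer: 3 7 8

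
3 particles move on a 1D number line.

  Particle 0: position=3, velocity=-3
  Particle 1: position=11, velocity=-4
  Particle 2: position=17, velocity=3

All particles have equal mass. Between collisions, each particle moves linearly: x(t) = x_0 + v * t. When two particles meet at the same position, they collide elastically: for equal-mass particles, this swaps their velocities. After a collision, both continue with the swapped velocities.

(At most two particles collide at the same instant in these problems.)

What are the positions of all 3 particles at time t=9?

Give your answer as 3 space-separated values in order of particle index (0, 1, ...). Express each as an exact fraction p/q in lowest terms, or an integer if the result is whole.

Collision at t=8: particles 0 and 1 swap velocities; positions: p0=-21 p1=-21 p2=41; velocities now: v0=-4 v1=-3 v2=3
Advance to t=9 (no further collisions before then); velocities: v0=-4 v1=-3 v2=3; positions = -25 -24 44

Answer: -25 -24 44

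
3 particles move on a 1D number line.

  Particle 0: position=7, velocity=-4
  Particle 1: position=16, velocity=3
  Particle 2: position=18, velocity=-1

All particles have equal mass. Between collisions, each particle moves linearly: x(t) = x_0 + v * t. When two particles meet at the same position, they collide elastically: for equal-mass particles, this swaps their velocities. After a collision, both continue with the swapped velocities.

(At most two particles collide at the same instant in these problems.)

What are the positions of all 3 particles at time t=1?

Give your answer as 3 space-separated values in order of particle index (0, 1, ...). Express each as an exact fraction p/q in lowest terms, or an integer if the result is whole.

Answer: 3 17 19

Derivation:
Collision at t=1/2: particles 1 and 2 swap velocities; positions: p0=5 p1=35/2 p2=35/2; velocities now: v0=-4 v1=-1 v2=3
Advance to t=1 (no further collisions before then); velocities: v0=-4 v1=-1 v2=3; positions = 3 17 19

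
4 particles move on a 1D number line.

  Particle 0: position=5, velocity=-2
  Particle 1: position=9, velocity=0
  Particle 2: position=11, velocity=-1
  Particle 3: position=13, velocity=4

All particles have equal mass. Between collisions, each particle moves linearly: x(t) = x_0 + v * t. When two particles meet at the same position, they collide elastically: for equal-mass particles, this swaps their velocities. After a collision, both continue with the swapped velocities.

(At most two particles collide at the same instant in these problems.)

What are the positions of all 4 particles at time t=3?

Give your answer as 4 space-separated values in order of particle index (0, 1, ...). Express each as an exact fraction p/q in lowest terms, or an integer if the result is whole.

Collision at t=2: particles 1 and 2 swap velocities; positions: p0=1 p1=9 p2=9 p3=21; velocities now: v0=-2 v1=-1 v2=0 v3=4
Advance to t=3 (no further collisions before then); velocities: v0=-2 v1=-1 v2=0 v3=4; positions = -1 8 9 25

Answer: -1 8 9 25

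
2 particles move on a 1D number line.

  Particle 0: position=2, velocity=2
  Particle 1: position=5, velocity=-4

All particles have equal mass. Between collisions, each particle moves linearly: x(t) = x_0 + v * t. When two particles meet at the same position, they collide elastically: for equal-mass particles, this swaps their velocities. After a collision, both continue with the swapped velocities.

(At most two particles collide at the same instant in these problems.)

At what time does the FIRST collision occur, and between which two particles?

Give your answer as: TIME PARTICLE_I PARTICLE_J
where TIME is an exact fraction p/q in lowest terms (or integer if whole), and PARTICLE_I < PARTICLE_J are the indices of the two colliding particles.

Answer: 1/2 0 1

Derivation:
Pair (0,1): pos 2,5 vel 2,-4 -> gap=3, closing at 6/unit, collide at t=1/2
Earliest collision: t=1/2 between 0 and 1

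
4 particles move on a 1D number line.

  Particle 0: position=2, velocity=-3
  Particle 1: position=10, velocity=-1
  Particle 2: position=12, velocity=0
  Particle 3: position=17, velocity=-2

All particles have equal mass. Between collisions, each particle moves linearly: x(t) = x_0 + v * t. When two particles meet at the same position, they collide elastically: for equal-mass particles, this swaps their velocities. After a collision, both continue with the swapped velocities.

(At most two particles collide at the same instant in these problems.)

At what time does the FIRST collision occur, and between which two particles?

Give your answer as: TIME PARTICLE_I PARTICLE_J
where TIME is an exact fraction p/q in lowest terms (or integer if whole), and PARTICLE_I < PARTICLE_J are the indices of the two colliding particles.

Pair (0,1): pos 2,10 vel -3,-1 -> not approaching (rel speed -2 <= 0)
Pair (1,2): pos 10,12 vel -1,0 -> not approaching (rel speed -1 <= 0)
Pair (2,3): pos 12,17 vel 0,-2 -> gap=5, closing at 2/unit, collide at t=5/2
Earliest collision: t=5/2 between 2 and 3

Answer: 5/2 2 3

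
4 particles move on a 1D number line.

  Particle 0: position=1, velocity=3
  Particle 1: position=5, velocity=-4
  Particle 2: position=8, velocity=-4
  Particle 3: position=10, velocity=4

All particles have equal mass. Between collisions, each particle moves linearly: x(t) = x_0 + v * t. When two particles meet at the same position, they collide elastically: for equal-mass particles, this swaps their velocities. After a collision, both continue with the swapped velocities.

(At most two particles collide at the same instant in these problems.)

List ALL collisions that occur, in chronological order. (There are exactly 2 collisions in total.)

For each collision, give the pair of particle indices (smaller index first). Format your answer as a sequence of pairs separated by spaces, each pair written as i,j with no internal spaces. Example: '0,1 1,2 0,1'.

Answer: 0,1 1,2

Derivation:
Collision at t=4/7: particles 0 and 1 swap velocities; positions: p0=19/7 p1=19/7 p2=40/7 p3=86/7; velocities now: v0=-4 v1=3 v2=-4 v3=4
Collision at t=1: particles 1 and 2 swap velocities; positions: p0=1 p1=4 p2=4 p3=14; velocities now: v0=-4 v1=-4 v2=3 v3=4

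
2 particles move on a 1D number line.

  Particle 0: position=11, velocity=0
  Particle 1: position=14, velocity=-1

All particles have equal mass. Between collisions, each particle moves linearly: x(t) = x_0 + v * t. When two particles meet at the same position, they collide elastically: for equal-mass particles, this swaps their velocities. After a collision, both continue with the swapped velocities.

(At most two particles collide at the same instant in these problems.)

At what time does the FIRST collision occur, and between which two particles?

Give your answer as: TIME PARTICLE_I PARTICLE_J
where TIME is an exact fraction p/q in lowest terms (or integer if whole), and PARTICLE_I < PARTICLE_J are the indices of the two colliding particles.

Pair (0,1): pos 11,14 vel 0,-1 -> gap=3, closing at 1/unit, collide at t=3
Earliest collision: t=3 between 0 and 1

Answer: 3 0 1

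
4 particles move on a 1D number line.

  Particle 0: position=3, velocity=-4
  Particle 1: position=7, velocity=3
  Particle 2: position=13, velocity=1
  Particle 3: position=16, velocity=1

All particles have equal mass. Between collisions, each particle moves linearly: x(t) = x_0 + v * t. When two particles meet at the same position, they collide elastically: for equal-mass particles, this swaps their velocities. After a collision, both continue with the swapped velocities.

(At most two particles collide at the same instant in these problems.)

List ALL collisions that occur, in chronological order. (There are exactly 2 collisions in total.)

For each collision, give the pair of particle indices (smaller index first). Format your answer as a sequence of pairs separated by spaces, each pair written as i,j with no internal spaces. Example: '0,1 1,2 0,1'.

Collision at t=3: particles 1 and 2 swap velocities; positions: p0=-9 p1=16 p2=16 p3=19; velocities now: v0=-4 v1=1 v2=3 v3=1
Collision at t=9/2: particles 2 and 3 swap velocities; positions: p0=-15 p1=35/2 p2=41/2 p3=41/2; velocities now: v0=-4 v1=1 v2=1 v3=3

Answer: 1,2 2,3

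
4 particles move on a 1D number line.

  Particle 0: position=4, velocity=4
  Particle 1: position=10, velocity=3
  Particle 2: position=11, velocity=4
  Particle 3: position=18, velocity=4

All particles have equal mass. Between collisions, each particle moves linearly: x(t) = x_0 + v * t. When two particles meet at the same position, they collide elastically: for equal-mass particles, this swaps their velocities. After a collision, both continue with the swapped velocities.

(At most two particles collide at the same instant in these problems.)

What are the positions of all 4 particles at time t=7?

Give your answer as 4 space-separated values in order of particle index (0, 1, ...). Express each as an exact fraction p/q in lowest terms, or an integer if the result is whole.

Answer: 31 32 39 46

Derivation:
Collision at t=6: particles 0 and 1 swap velocities; positions: p0=28 p1=28 p2=35 p3=42; velocities now: v0=3 v1=4 v2=4 v3=4
Advance to t=7 (no further collisions before then); velocities: v0=3 v1=4 v2=4 v3=4; positions = 31 32 39 46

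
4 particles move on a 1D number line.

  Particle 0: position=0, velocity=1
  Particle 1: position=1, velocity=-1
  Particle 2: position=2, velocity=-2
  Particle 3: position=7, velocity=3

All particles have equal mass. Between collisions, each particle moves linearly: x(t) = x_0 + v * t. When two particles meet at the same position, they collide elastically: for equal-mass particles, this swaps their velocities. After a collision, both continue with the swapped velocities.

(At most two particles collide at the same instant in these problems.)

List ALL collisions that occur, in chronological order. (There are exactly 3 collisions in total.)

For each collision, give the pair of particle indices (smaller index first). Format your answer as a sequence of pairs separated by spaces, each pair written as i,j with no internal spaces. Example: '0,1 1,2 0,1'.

Answer: 0,1 1,2 0,1

Derivation:
Collision at t=1/2: particles 0 and 1 swap velocities; positions: p0=1/2 p1=1/2 p2=1 p3=17/2; velocities now: v0=-1 v1=1 v2=-2 v3=3
Collision at t=2/3: particles 1 and 2 swap velocities; positions: p0=1/3 p1=2/3 p2=2/3 p3=9; velocities now: v0=-1 v1=-2 v2=1 v3=3
Collision at t=1: particles 0 and 1 swap velocities; positions: p0=0 p1=0 p2=1 p3=10; velocities now: v0=-2 v1=-1 v2=1 v3=3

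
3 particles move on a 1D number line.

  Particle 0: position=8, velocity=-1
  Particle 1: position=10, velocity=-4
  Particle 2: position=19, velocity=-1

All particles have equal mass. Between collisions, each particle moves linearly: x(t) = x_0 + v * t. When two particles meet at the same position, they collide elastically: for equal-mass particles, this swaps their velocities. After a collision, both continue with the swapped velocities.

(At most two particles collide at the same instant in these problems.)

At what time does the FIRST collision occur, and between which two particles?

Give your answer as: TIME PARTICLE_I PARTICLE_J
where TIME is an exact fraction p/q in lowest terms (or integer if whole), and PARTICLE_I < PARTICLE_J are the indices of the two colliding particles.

Answer: 2/3 0 1

Derivation:
Pair (0,1): pos 8,10 vel -1,-4 -> gap=2, closing at 3/unit, collide at t=2/3
Pair (1,2): pos 10,19 vel -4,-1 -> not approaching (rel speed -3 <= 0)
Earliest collision: t=2/3 between 0 and 1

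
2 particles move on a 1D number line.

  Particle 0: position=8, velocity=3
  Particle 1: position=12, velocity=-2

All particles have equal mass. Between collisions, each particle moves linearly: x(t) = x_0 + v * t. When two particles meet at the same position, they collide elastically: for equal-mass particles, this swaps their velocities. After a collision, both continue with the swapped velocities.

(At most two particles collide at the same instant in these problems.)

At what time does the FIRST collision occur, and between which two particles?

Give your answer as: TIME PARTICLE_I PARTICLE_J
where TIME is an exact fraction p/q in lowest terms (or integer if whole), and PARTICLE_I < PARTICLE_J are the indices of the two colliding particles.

Answer: 4/5 0 1

Derivation:
Pair (0,1): pos 8,12 vel 3,-2 -> gap=4, closing at 5/unit, collide at t=4/5
Earliest collision: t=4/5 between 0 and 1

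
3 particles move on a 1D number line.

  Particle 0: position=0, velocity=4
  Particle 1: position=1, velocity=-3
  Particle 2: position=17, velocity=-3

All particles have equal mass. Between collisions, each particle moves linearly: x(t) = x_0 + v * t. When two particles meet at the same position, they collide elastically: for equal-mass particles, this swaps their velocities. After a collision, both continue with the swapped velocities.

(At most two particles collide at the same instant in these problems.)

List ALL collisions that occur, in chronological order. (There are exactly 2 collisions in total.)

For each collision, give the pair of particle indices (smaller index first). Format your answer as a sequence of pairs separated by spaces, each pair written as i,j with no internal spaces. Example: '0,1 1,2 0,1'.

Answer: 0,1 1,2

Derivation:
Collision at t=1/7: particles 0 and 1 swap velocities; positions: p0=4/7 p1=4/7 p2=116/7; velocities now: v0=-3 v1=4 v2=-3
Collision at t=17/7: particles 1 and 2 swap velocities; positions: p0=-44/7 p1=68/7 p2=68/7; velocities now: v0=-3 v1=-3 v2=4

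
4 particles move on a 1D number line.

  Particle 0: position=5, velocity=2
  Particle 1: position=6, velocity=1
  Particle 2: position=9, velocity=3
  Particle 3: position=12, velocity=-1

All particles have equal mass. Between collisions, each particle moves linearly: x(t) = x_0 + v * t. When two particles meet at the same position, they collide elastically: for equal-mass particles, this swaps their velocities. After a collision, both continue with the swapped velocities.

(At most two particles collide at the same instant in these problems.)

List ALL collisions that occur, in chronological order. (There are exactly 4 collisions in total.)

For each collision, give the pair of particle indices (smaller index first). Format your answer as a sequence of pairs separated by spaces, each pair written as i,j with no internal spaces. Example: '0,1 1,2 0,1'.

Answer: 2,3 0,1 1,2 0,1

Derivation:
Collision at t=3/4: particles 2 and 3 swap velocities; positions: p0=13/2 p1=27/4 p2=45/4 p3=45/4; velocities now: v0=2 v1=1 v2=-1 v3=3
Collision at t=1: particles 0 and 1 swap velocities; positions: p0=7 p1=7 p2=11 p3=12; velocities now: v0=1 v1=2 v2=-1 v3=3
Collision at t=7/3: particles 1 and 2 swap velocities; positions: p0=25/3 p1=29/3 p2=29/3 p3=16; velocities now: v0=1 v1=-1 v2=2 v3=3
Collision at t=3: particles 0 and 1 swap velocities; positions: p0=9 p1=9 p2=11 p3=18; velocities now: v0=-1 v1=1 v2=2 v3=3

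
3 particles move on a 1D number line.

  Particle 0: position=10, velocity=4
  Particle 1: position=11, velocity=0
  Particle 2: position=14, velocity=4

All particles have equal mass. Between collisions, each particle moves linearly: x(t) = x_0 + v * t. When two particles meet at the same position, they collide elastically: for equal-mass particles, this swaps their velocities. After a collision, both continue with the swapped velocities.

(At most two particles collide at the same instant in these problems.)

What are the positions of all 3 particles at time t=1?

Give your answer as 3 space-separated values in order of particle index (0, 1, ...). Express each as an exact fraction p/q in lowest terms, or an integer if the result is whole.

Answer: 11 14 18

Derivation:
Collision at t=1/4: particles 0 and 1 swap velocities; positions: p0=11 p1=11 p2=15; velocities now: v0=0 v1=4 v2=4
Advance to t=1 (no further collisions before then); velocities: v0=0 v1=4 v2=4; positions = 11 14 18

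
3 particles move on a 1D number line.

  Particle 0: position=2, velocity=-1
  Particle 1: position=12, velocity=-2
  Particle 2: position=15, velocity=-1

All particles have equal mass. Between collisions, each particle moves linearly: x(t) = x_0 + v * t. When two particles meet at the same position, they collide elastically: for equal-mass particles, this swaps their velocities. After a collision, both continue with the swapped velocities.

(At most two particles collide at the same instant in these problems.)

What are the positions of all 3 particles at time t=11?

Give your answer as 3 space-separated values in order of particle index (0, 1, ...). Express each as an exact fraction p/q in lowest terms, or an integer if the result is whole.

Answer: -10 -9 4

Derivation:
Collision at t=10: particles 0 and 1 swap velocities; positions: p0=-8 p1=-8 p2=5; velocities now: v0=-2 v1=-1 v2=-1
Advance to t=11 (no further collisions before then); velocities: v0=-2 v1=-1 v2=-1; positions = -10 -9 4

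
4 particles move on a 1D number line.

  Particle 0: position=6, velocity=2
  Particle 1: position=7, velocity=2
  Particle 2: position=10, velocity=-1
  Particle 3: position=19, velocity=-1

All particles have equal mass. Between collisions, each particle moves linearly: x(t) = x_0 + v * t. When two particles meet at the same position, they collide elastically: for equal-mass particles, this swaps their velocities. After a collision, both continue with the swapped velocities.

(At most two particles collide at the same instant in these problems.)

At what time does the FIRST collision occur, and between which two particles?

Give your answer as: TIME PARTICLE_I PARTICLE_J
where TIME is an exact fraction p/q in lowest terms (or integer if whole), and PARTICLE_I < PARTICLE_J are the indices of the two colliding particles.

Answer: 1 1 2

Derivation:
Pair (0,1): pos 6,7 vel 2,2 -> not approaching (rel speed 0 <= 0)
Pair (1,2): pos 7,10 vel 2,-1 -> gap=3, closing at 3/unit, collide at t=1
Pair (2,3): pos 10,19 vel -1,-1 -> not approaching (rel speed 0 <= 0)
Earliest collision: t=1 between 1 and 2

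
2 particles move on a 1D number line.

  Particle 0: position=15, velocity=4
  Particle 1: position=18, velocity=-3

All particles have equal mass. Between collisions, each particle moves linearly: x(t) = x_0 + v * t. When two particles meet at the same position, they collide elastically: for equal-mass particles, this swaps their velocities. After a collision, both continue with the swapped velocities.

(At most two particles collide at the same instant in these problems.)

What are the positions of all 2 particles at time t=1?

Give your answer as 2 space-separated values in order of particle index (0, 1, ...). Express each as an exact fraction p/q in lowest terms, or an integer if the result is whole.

Answer: 15 19

Derivation:
Collision at t=3/7: particles 0 and 1 swap velocities; positions: p0=117/7 p1=117/7; velocities now: v0=-3 v1=4
Advance to t=1 (no further collisions before then); velocities: v0=-3 v1=4; positions = 15 19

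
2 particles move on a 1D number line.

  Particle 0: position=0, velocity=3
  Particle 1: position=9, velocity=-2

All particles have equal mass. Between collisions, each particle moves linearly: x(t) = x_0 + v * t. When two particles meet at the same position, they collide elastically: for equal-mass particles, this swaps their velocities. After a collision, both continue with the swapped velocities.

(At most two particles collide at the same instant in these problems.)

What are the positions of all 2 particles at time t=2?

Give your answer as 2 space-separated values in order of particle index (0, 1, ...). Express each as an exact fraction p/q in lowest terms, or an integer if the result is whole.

Answer: 5 6

Derivation:
Collision at t=9/5: particles 0 and 1 swap velocities; positions: p0=27/5 p1=27/5; velocities now: v0=-2 v1=3
Advance to t=2 (no further collisions before then); velocities: v0=-2 v1=3; positions = 5 6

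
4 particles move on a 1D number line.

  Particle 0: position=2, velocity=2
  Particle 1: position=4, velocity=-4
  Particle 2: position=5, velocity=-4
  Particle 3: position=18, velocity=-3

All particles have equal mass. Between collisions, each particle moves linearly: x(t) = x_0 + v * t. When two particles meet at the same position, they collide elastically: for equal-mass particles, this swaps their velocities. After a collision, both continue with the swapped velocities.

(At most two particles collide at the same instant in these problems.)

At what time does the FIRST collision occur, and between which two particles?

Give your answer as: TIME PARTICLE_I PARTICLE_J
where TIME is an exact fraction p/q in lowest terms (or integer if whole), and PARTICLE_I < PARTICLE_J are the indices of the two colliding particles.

Answer: 1/3 0 1

Derivation:
Pair (0,1): pos 2,4 vel 2,-4 -> gap=2, closing at 6/unit, collide at t=1/3
Pair (1,2): pos 4,5 vel -4,-4 -> not approaching (rel speed 0 <= 0)
Pair (2,3): pos 5,18 vel -4,-3 -> not approaching (rel speed -1 <= 0)
Earliest collision: t=1/3 between 0 and 1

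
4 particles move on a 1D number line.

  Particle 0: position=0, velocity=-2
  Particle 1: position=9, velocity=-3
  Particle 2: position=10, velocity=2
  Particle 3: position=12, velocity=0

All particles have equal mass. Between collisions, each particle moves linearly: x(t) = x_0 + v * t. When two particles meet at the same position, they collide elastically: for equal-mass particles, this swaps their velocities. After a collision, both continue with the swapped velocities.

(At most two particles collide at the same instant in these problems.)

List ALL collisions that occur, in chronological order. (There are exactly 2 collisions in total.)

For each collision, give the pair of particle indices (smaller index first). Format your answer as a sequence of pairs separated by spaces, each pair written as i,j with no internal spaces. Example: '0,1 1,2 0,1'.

Answer: 2,3 0,1

Derivation:
Collision at t=1: particles 2 and 3 swap velocities; positions: p0=-2 p1=6 p2=12 p3=12; velocities now: v0=-2 v1=-3 v2=0 v3=2
Collision at t=9: particles 0 and 1 swap velocities; positions: p0=-18 p1=-18 p2=12 p3=28; velocities now: v0=-3 v1=-2 v2=0 v3=2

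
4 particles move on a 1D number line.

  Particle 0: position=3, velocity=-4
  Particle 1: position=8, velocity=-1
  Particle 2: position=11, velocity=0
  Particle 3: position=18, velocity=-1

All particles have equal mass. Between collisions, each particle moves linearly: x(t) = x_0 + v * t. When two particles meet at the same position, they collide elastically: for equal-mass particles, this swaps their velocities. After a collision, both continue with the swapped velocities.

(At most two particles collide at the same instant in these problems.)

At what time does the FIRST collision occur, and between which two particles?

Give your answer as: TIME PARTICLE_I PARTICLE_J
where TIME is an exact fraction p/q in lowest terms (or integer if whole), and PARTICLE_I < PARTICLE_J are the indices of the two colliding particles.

Pair (0,1): pos 3,8 vel -4,-1 -> not approaching (rel speed -3 <= 0)
Pair (1,2): pos 8,11 vel -1,0 -> not approaching (rel speed -1 <= 0)
Pair (2,3): pos 11,18 vel 0,-1 -> gap=7, closing at 1/unit, collide at t=7
Earliest collision: t=7 between 2 and 3

Answer: 7 2 3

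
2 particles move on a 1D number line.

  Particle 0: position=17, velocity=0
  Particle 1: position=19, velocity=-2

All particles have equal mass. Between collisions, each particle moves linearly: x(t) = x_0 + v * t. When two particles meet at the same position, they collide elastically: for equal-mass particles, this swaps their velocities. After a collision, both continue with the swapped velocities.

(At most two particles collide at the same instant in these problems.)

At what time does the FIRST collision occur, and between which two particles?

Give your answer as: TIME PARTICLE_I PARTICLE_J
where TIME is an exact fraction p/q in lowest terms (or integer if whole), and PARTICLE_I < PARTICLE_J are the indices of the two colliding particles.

Pair (0,1): pos 17,19 vel 0,-2 -> gap=2, closing at 2/unit, collide at t=1
Earliest collision: t=1 between 0 and 1

Answer: 1 0 1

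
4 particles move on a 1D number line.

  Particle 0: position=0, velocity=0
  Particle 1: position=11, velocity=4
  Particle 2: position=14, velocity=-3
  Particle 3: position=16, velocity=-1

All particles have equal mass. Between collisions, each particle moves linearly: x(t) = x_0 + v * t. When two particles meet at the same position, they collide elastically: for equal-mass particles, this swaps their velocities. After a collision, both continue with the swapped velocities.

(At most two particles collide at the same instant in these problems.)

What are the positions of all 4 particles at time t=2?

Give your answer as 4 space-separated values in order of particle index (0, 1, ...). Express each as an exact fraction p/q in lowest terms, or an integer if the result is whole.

Collision at t=3/7: particles 1 and 2 swap velocities; positions: p0=0 p1=89/7 p2=89/7 p3=109/7; velocities now: v0=0 v1=-3 v2=4 v3=-1
Collision at t=1: particles 2 and 3 swap velocities; positions: p0=0 p1=11 p2=15 p3=15; velocities now: v0=0 v1=-3 v2=-1 v3=4
Advance to t=2 (no further collisions before then); velocities: v0=0 v1=-3 v2=-1 v3=4; positions = 0 8 14 19

Answer: 0 8 14 19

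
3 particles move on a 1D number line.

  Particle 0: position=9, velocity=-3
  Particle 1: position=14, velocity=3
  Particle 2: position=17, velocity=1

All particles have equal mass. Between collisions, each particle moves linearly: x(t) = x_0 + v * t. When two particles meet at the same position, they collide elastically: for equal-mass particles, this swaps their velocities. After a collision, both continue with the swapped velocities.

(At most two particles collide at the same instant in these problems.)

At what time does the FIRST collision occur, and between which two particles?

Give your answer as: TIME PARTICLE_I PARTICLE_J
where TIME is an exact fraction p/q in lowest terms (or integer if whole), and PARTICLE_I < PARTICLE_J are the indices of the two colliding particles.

Pair (0,1): pos 9,14 vel -3,3 -> not approaching (rel speed -6 <= 0)
Pair (1,2): pos 14,17 vel 3,1 -> gap=3, closing at 2/unit, collide at t=3/2
Earliest collision: t=3/2 between 1 and 2

Answer: 3/2 1 2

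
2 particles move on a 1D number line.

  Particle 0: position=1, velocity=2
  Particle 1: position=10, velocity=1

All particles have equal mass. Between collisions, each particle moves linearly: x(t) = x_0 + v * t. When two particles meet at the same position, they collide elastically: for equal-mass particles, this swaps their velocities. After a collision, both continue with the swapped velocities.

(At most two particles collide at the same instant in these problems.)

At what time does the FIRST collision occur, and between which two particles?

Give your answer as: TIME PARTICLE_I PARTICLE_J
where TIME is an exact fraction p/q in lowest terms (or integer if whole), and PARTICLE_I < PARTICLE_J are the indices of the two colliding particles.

Answer: 9 0 1

Derivation:
Pair (0,1): pos 1,10 vel 2,1 -> gap=9, closing at 1/unit, collide at t=9
Earliest collision: t=9 between 0 and 1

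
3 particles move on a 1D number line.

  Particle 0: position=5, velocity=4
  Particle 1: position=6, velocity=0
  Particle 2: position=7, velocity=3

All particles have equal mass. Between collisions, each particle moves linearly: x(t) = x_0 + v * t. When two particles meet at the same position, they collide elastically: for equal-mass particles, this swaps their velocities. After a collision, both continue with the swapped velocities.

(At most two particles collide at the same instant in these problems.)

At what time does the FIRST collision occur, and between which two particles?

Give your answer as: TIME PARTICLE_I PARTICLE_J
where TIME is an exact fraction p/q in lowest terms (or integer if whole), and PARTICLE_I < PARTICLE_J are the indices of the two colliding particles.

Answer: 1/4 0 1

Derivation:
Pair (0,1): pos 5,6 vel 4,0 -> gap=1, closing at 4/unit, collide at t=1/4
Pair (1,2): pos 6,7 vel 0,3 -> not approaching (rel speed -3 <= 0)
Earliest collision: t=1/4 between 0 and 1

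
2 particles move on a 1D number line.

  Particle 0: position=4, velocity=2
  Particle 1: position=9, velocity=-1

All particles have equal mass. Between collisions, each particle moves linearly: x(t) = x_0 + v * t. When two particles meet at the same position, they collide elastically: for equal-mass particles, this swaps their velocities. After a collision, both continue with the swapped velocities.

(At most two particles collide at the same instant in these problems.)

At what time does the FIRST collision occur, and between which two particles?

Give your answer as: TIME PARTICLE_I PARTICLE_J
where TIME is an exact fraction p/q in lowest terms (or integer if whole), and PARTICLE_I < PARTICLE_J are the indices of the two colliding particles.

Answer: 5/3 0 1

Derivation:
Pair (0,1): pos 4,9 vel 2,-1 -> gap=5, closing at 3/unit, collide at t=5/3
Earliest collision: t=5/3 between 0 and 1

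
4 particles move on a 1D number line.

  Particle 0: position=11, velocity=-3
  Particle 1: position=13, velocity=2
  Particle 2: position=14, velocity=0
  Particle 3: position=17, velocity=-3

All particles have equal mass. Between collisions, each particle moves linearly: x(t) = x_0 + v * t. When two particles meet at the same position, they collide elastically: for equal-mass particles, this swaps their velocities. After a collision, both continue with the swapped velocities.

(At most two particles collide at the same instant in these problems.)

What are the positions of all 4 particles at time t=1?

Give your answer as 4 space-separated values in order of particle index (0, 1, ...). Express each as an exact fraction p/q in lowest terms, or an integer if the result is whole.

Answer: 8 14 14 15

Derivation:
Collision at t=1/2: particles 1 and 2 swap velocities; positions: p0=19/2 p1=14 p2=14 p3=31/2; velocities now: v0=-3 v1=0 v2=2 v3=-3
Collision at t=4/5: particles 2 and 3 swap velocities; positions: p0=43/5 p1=14 p2=73/5 p3=73/5; velocities now: v0=-3 v1=0 v2=-3 v3=2
Collision at t=1: particles 1 and 2 swap velocities; positions: p0=8 p1=14 p2=14 p3=15; velocities now: v0=-3 v1=-3 v2=0 v3=2
Advance to t=1 (no further collisions before then); velocities: v0=-3 v1=-3 v2=0 v3=2; positions = 8 14 14 15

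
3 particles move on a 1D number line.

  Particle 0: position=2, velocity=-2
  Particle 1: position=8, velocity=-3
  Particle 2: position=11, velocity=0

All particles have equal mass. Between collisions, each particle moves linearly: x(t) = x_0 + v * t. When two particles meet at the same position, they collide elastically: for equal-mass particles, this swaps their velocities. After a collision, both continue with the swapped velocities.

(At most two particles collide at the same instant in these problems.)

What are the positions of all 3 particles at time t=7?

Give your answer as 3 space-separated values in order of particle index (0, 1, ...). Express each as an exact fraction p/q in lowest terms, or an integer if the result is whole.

Collision at t=6: particles 0 and 1 swap velocities; positions: p0=-10 p1=-10 p2=11; velocities now: v0=-3 v1=-2 v2=0
Advance to t=7 (no further collisions before then); velocities: v0=-3 v1=-2 v2=0; positions = -13 -12 11

Answer: -13 -12 11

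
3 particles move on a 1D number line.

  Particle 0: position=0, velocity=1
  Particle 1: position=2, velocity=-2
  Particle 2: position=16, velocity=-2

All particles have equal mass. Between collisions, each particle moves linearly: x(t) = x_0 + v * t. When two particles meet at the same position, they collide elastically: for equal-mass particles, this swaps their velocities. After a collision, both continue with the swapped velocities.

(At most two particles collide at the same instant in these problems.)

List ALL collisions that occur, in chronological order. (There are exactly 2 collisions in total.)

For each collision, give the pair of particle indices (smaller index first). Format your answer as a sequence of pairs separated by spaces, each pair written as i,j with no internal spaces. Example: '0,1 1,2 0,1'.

Answer: 0,1 1,2

Derivation:
Collision at t=2/3: particles 0 and 1 swap velocities; positions: p0=2/3 p1=2/3 p2=44/3; velocities now: v0=-2 v1=1 v2=-2
Collision at t=16/3: particles 1 and 2 swap velocities; positions: p0=-26/3 p1=16/3 p2=16/3; velocities now: v0=-2 v1=-2 v2=1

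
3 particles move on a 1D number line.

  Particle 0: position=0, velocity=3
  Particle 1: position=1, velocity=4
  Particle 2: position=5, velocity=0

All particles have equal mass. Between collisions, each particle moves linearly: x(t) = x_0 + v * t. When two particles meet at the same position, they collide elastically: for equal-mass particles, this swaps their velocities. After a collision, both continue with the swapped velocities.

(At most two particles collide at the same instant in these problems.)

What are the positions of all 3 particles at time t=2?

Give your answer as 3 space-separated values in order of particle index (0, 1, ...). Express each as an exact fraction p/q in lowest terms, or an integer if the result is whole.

Collision at t=1: particles 1 and 2 swap velocities; positions: p0=3 p1=5 p2=5; velocities now: v0=3 v1=0 v2=4
Collision at t=5/3: particles 0 and 1 swap velocities; positions: p0=5 p1=5 p2=23/3; velocities now: v0=0 v1=3 v2=4
Advance to t=2 (no further collisions before then); velocities: v0=0 v1=3 v2=4; positions = 5 6 9

Answer: 5 6 9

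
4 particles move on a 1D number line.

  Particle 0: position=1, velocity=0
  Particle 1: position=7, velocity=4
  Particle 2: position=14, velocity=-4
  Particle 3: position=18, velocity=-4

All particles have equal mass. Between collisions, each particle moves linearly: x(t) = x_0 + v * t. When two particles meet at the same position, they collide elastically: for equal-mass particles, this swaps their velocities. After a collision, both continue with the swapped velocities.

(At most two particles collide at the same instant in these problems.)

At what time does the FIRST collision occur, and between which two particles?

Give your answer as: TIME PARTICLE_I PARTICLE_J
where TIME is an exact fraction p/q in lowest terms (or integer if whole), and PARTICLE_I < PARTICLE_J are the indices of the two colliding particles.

Pair (0,1): pos 1,7 vel 0,4 -> not approaching (rel speed -4 <= 0)
Pair (1,2): pos 7,14 vel 4,-4 -> gap=7, closing at 8/unit, collide at t=7/8
Pair (2,3): pos 14,18 vel -4,-4 -> not approaching (rel speed 0 <= 0)
Earliest collision: t=7/8 between 1 and 2

Answer: 7/8 1 2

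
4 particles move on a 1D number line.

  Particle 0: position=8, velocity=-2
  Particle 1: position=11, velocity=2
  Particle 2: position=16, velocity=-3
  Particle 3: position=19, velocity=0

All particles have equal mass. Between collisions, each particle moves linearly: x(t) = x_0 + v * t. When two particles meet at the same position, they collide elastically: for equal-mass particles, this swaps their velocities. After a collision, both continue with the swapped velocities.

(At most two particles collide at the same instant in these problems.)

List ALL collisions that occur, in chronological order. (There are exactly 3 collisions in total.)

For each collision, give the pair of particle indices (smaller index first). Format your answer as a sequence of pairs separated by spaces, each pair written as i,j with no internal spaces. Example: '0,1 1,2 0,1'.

Collision at t=1: particles 1 and 2 swap velocities; positions: p0=6 p1=13 p2=13 p3=19; velocities now: v0=-2 v1=-3 v2=2 v3=0
Collision at t=4: particles 2 and 3 swap velocities; positions: p0=0 p1=4 p2=19 p3=19; velocities now: v0=-2 v1=-3 v2=0 v3=2
Collision at t=8: particles 0 and 1 swap velocities; positions: p0=-8 p1=-8 p2=19 p3=27; velocities now: v0=-3 v1=-2 v2=0 v3=2

Answer: 1,2 2,3 0,1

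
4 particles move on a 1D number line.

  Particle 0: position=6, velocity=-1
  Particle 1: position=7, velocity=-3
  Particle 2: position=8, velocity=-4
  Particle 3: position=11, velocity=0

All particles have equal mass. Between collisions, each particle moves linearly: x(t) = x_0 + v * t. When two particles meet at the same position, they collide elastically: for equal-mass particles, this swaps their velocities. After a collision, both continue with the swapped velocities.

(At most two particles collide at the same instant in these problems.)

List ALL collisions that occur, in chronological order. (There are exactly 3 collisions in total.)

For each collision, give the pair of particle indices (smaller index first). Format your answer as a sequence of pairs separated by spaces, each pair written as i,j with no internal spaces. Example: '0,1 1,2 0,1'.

Answer: 0,1 1,2 0,1

Derivation:
Collision at t=1/2: particles 0 and 1 swap velocities; positions: p0=11/2 p1=11/2 p2=6 p3=11; velocities now: v0=-3 v1=-1 v2=-4 v3=0
Collision at t=2/3: particles 1 and 2 swap velocities; positions: p0=5 p1=16/3 p2=16/3 p3=11; velocities now: v0=-3 v1=-4 v2=-1 v3=0
Collision at t=1: particles 0 and 1 swap velocities; positions: p0=4 p1=4 p2=5 p3=11; velocities now: v0=-4 v1=-3 v2=-1 v3=0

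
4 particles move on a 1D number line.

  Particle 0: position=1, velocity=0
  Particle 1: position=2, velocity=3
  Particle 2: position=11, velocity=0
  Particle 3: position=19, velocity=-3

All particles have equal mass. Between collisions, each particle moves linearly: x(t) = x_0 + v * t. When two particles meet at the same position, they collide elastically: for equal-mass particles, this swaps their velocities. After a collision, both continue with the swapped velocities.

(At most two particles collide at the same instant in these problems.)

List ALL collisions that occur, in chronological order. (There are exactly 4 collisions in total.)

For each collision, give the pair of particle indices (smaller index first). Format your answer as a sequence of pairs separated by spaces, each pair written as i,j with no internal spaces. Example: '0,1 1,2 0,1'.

Collision at t=8/3: particles 2 and 3 swap velocities; positions: p0=1 p1=10 p2=11 p3=11; velocities now: v0=0 v1=3 v2=-3 v3=0
Collision at t=17/6: particles 1 and 2 swap velocities; positions: p0=1 p1=21/2 p2=21/2 p3=11; velocities now: v0=0 v1=-3 v2=3 v3=0
Collision at t=3: particles 2 and 3 swap velocities; positions: p0=1 p1=10 p2=11 p3=11; velocities now: v0=0 v1=-3 v2=0 v3=3
Collision at t=6: particles 0 and 1 swap velocities; positions: p0=1 p1=1 p2=11 p3=20; velocities now: v0=-3 v1=0 v2=0 v3=3

Answer: 2,3 1,2 2,3 0,1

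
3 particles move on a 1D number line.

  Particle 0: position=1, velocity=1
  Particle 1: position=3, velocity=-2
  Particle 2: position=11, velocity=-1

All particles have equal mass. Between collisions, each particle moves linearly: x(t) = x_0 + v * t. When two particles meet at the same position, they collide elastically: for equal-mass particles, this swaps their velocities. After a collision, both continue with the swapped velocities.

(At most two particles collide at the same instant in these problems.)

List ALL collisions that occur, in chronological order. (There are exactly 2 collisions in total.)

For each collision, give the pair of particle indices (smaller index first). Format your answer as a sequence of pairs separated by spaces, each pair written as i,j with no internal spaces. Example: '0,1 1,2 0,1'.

Answer: 0,1 1,2

Derivation:
Collision at t=2/3: particles 0 and 1 swap velocities; positions: p0=5/3 p1=5/3 p2=31/3; velocities now: v0=-2 v1=1 v2=-1
Collision at t=5: particles 1 and 2 swap velocities; positions: p0=-7 p1=6 p2=6; velocities now: v0=-2 v1=-1 v2=1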